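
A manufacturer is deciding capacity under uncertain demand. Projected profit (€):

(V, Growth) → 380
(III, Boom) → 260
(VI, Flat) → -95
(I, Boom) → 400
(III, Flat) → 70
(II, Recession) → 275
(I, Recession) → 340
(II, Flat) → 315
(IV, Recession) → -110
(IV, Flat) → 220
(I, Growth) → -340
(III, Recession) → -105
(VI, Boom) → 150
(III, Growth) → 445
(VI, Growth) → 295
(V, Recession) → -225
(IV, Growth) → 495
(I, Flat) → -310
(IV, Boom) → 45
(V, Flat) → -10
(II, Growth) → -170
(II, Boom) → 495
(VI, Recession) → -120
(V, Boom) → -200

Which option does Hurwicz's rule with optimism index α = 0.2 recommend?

I: 0.2·400 + 0.8·(-340) = -192
II: 0.2·495 + 0.8·(-170) = -37
III: 0.2·445 + 0.8·(-105) = 5
IV: 0.2·495 + 0.8·(-110) = 11
V: 0.2·380 + 0.8·(-225) = -104
VI: 0.2·295 + 0.8·(-120) = -37
Highest Hurwicz score = 11 → IV.

IV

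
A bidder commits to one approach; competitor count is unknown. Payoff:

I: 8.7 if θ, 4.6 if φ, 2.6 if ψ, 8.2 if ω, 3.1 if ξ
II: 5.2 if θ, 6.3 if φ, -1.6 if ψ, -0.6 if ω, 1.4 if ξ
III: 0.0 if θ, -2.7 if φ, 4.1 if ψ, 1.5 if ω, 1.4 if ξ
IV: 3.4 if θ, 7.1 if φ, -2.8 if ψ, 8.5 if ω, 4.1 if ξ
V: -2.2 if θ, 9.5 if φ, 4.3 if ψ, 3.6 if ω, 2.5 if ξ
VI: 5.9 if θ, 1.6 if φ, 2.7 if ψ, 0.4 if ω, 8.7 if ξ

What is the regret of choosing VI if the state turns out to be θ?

Best payoff under θ is 8.7.
Regret = 8.7 − 5.9 = 2.8.

2.8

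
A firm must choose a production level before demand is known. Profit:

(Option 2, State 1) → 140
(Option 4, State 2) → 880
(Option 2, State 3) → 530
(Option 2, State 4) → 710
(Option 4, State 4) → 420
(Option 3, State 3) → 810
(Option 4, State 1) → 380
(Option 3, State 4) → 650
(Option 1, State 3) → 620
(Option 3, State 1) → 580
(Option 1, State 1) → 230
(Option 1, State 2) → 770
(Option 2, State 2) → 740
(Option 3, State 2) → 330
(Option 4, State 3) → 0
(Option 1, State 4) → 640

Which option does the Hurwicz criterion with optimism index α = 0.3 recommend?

Option 1: 0.3·770 + 0.7·230 = 392
Option 2: 0.3·740 + 0.7·140 = 320
Option 3: 0.3·810 + 0.7·330 = 474
Option 4: 0.3·880 + 0.7·0 = 264
Highest Hurwicz score = 474 → Option 3.

Option 3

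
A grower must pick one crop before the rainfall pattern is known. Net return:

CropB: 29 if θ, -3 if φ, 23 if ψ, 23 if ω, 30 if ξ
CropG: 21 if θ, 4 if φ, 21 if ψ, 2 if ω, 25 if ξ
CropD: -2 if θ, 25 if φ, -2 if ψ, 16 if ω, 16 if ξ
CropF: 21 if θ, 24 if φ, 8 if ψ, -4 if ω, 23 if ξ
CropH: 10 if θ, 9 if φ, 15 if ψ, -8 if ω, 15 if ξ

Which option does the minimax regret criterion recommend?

Column bests: θ=29, φ=25, ψ=23, ω=23, ξ=30.
CropB regrets: 0, 28, 0, 0, 0 → max 28
CropG regrets: 8, 21, 2, 21, 5 → max 21
CropD regrets: 31, 0, 25, 7, 14 → max 31
CropF regrets: 8, 1, 15, 27, 7 → max 27
CropH regrets: 19, 16, 8, 31, 15 → max 31
Smallest max regret = 21 → CropG.

CropG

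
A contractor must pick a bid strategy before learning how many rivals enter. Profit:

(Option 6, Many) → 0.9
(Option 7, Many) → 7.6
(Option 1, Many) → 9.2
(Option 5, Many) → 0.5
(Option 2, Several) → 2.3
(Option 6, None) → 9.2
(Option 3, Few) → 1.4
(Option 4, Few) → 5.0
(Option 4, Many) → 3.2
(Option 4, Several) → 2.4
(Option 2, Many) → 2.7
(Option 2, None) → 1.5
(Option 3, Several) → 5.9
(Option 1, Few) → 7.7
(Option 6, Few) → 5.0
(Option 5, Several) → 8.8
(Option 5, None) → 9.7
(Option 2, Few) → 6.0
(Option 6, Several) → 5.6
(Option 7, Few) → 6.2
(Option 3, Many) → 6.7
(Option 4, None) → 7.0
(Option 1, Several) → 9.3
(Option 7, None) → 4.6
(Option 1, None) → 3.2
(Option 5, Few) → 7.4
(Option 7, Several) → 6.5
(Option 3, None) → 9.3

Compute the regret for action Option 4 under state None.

2.7

Best payoff under None is 9.7.
Regret = 9.7 − 7.0 = 2.7.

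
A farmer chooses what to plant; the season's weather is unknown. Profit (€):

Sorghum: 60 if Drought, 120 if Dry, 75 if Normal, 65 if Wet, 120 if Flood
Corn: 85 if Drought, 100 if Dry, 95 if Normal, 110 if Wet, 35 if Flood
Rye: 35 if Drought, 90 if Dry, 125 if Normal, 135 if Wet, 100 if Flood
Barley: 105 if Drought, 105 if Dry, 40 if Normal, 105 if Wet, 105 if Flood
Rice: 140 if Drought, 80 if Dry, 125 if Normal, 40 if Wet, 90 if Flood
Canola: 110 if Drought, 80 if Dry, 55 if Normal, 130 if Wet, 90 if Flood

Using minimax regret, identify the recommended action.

Column bests: Drought=140, Dry=120, Normal=125, Wet=135, Flood=120.
Sorghum regrets: 80, 0, 50, 70, 0 → max 80
Corn regrets: 55, 20, 30, 25, 85 → max 85
Rye regrets: 105, 30, 0, 0, 20 → max 105
Barley regrets: 35, 15, 85, 30, 15 → max 85
Rice regrets: 0, 40, 0, 95, 30 → max 95
Canola regrets: 30, 40, 70, 5, 30 → max 70
Smallest max regret = 70 → Canola.

Canola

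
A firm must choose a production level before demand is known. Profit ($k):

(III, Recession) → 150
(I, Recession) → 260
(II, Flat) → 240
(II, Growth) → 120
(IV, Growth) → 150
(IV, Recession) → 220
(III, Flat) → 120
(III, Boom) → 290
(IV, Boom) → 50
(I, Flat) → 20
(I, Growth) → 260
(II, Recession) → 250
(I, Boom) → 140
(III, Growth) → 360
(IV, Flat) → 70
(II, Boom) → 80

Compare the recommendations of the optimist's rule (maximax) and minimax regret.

maximax → III; minimax regret → III (agree)

Row maxima: I=260, II=250, III=360, IV=220
Best best-case = 360 → III.
Column bests: Recession=260, Flat=240, Growth=360, Boom=290.
I regrets: 0, 220, 100, 150 → max 220
II regrets: 10, 0, 240, 210 → max 240
III regrets: 110, 120, 0, 0 → max 120
IV regrets: 40, 170, 210, 240 → max 240
Smallest max regret = 120 → III.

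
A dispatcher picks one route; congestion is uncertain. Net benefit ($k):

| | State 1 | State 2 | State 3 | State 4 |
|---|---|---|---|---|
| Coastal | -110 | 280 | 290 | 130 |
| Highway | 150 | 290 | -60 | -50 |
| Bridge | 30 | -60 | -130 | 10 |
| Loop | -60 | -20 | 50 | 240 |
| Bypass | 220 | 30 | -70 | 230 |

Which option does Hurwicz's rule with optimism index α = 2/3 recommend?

Coastal: 2/3·290 + 1/3·(-110) = 470/3
Highway: 2/3·290 + 1/3·(-60) = 520/3
Bridge: 2/3·30 + 1/3·(-130) = -70/3
Loop: 2/3·240 + 1/3·(-60) = 140
Bypass: 2/3·230 + 1/3·(-70) = 130
Highest Hurwicz score = 520/3 → Highway.

Highway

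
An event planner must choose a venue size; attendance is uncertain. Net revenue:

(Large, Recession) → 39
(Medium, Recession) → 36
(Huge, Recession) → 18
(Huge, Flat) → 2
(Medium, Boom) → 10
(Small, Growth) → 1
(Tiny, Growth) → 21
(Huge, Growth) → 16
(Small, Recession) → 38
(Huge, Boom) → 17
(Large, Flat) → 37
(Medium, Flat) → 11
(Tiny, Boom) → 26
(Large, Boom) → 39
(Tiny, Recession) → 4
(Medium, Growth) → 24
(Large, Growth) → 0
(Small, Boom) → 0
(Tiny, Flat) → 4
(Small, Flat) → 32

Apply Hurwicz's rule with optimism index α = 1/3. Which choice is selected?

Medium

Tiny: 1/3·26 + 2/3·4 = 34/3
Small: 1/3·38 + 2/3·0 = 38/3
Medium: 1/3·36 + 2/3·10 = 56/3
Large: 1/3·39 + 2/3·0 = 13
Huge: 1/3·18 + 2/3·2 = 22/3
Highest Hurwicz score = 56/3 → Medium.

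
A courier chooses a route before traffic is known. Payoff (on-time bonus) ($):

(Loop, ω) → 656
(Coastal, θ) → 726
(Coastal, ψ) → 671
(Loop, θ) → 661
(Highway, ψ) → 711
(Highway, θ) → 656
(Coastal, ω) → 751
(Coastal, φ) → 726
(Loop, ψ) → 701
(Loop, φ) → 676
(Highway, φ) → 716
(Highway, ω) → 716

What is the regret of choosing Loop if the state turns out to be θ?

Best payoff under θ is 726.
Regret = 726 − 661 = 65.

65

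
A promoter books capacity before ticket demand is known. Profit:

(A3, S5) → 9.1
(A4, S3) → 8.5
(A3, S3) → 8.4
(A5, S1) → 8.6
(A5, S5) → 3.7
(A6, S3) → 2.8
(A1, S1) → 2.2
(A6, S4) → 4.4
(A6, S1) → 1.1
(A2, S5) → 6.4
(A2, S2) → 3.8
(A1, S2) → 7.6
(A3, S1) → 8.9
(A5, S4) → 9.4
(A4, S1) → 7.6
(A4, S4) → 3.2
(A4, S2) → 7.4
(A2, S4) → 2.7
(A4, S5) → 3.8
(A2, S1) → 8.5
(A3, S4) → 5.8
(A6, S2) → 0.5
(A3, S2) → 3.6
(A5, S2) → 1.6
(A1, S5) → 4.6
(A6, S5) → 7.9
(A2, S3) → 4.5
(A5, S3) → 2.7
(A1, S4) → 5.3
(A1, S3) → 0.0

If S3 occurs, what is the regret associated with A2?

Best payoff under S3 is 8.5.
Regret = 8.5 − 4.5 = 4.0.

4.0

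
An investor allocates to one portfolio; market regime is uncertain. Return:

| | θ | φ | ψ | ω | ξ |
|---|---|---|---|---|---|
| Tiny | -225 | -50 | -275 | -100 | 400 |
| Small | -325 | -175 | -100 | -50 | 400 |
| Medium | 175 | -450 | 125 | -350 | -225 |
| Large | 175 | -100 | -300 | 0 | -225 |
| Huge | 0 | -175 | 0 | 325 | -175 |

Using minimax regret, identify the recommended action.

Column bests: θ=175, φ=-50, ψ=125, ω=325, ξ=400.
Tiny regrets: 400, 0, 400, 425, 0 → max 425
Small regrets: 500, 125, 225, 375, 0 → max 500
Medium regrets: 0, 400, 0, 675, 625 → max 675
Large regrets: 0, 50, 425, 325, 625 → max 625
Huge regrets: 175, 125, 125, 0, 575 → max 575
Smallest max regret = 425 → Tiny.

Tiny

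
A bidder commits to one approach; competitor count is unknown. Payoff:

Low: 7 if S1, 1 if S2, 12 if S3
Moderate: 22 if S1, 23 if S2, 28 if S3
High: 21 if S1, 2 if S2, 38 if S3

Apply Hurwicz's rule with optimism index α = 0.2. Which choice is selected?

Low: 0.2·12 + 0.8·1 = 3.2
Moderate: 0.2·28 + 0.8·22 = 23.2
High: 0.2·38 + 0.8·2 = 9.2
Highest Hurwicz score = 23.2 → Moderate.

Moderate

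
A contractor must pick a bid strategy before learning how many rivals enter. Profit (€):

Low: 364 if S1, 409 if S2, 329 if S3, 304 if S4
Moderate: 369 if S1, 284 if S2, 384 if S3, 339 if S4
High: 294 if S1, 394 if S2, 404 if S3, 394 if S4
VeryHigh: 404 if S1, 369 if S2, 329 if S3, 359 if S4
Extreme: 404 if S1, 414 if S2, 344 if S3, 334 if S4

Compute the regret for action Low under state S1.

40

Best payoff under S1 is 404.
Regret = 404 − 364 = 40.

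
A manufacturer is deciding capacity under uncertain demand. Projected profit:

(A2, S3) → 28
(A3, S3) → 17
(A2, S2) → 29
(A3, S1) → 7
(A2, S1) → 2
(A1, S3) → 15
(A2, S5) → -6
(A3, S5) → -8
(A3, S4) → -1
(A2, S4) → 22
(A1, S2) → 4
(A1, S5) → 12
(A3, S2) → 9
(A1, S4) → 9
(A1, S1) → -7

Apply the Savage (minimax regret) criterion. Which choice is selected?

A2

Column bests: S1=7, S2=29, S3=28, S4=22, S5=12.
A1 regrets: 14, 25, 13, 13, 0 → max 25
A2 regrets: 5, 0, 0, 0, 18 → max 18
A3 regrets: 0, 20, 11, 23, 20 → max 23
Smallest max regret = 18 → A2.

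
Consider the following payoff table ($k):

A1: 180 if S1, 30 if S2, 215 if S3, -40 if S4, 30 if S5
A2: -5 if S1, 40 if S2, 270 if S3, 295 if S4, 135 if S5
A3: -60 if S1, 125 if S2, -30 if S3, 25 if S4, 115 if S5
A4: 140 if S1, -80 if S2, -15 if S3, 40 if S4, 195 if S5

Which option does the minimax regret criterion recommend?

Column bests: S1=180, S2=125, S3=270, S4=295, S5=195.
A1 regrets: 0, 95, 55, 335, 165 → max 335
A2 regrets: 185, 85, 0, 0, 60 → max 185
A3 regrets: 240, 0, 300, 270, 80 → max 300
A4 regrets: 40, 205, 285, 255, 0 → max 285
Smallest max regret = 185 → A2.

A2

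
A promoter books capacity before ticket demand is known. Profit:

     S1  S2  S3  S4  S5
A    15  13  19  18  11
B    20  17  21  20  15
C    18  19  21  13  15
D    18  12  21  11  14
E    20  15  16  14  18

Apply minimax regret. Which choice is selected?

Column bests: S1=20, S2=19, S3=21, S4=20, S5=18.
A regrets: 5, 6, 2, 2, 7 → max 7
B regrets: 0, 2, 0, 0, 3 → max 3
C regrets: 2, 0, 0, 7, 3 → max 7
D regrets: 2, 7, 0, 9, 4 → max 9
E regrets: 0, 4, 5, 6, 0 → max 6
Smallest max regret = 3 → B.

B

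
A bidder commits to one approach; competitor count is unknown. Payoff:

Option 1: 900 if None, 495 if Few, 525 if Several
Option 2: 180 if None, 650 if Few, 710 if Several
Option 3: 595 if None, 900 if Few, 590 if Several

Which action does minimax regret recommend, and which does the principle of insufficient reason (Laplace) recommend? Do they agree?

minimax regret → Option 3; laplace → Option 3 (agree)

Column bests: None=900, Few=900, Several=710.
Option 1 regrets: 0, 405, 185 → max 405
Option 2 regrets: 720, 250, 0 → max 720
Option 3 regrets: 305, 0, 120 → max 305
Smallest max regret = 305 → Option 3.
Row averages: Option 1=640, Option 2=1540/3, Option 3=695
Highest average = 695 → Option 3.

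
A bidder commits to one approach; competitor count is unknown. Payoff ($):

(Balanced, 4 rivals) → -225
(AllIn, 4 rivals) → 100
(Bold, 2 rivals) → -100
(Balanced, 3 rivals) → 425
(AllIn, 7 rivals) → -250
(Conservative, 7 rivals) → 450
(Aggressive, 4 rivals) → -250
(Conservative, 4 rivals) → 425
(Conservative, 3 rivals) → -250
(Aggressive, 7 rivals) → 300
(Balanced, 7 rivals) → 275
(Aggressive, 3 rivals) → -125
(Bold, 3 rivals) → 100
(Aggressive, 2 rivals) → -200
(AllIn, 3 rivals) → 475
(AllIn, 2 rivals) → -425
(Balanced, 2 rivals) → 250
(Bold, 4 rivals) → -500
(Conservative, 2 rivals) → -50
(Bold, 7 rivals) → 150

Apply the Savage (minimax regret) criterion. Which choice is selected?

Column bests: 2 rivals=250, 3 rivals=475, 4 rivals=425, 7 rivals=450.
Conservative regrets: 300, 725, 0, 0 → max 725
Balanced regrets: 0, 50, 650, 175 → max 650
Aggressive regrets: 450, 600, 675, 150 → max 675
Bold regrets: 350, 375, 925, 300 → max 925
AllIn regrets: 675, 0, 325, 700 → max 700
Smallest max regret = 650 → Balanced.

Balanced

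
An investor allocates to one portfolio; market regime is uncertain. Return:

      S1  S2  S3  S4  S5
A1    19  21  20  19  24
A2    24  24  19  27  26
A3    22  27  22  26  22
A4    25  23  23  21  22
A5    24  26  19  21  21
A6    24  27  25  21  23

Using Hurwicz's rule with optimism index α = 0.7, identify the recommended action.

A1: 0.7·24 + 0.3·19 = 22.5
A2: 0.7·27 + 0.3·19 = 24.6
A3: 0.7·27 + 0.3·22 = 25.5
A4: 0.7·25 + 0.3·21 = 23.8
A5: 0.7·26 + 0.3·19 = 23.9
A6: 0.7·27 + 0.3·21 = 25.2
Highest Hurwicz score = 25.5 → A3.

A3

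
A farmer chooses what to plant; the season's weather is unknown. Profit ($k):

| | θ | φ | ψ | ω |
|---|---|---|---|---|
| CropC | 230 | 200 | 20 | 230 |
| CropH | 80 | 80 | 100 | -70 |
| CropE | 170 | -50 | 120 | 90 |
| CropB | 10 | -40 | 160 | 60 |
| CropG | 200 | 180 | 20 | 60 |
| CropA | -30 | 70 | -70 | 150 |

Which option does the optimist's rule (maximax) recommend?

Row maxima: CropC=230, CropH=100, CropE=170, CropB=160, CropG=200, CropA=150
Best best-case = 230 → CropC.

CropC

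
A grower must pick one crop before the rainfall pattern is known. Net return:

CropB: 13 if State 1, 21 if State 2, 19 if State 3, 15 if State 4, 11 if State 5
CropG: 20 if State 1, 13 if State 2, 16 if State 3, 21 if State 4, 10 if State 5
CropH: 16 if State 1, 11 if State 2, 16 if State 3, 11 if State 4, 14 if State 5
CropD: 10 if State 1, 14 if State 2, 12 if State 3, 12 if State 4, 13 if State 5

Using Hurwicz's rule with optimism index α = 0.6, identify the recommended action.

CropB

CropB: 0.6·21 + 0.4·11 = 17
CropG: 0.6·21 + 0.4·10 = 16.6
CropH: 0.6·16 + 0.4·11 = 14
CropD: 0.6·14 + 0.4·10 = 12.4
Highest Hurwicz score = 17 → CropB.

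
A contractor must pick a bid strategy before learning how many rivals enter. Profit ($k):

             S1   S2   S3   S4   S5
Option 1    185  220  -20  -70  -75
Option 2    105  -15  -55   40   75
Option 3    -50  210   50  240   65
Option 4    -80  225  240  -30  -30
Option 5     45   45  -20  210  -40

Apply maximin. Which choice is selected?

Option 5

Row minima: Option 1=-75, Option 2=-55, Option 3=-50, Option 4=-80, Option 5=-40
Best worst-case = -40 → Option 5.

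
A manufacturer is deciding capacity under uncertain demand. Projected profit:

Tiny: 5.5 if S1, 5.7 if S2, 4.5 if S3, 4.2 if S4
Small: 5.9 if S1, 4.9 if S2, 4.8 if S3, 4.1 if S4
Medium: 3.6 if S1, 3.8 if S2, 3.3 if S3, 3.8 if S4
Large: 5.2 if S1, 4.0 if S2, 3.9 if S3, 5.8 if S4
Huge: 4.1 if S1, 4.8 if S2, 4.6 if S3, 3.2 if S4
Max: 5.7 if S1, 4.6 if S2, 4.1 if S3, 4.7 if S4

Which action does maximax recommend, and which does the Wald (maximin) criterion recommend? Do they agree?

Row maxima: Tiny=5.7, Small=5.9, Medium=3.8, Large=5.8, Huge=4.8, Max=5.7
Best best-case = 5.9 → Small.
Row minima: Tiny=4.2, Small=4.1, Medium=3.3, Large=3.9, Huge=3.2, Max=4.1
Best worst-case = 4.2 → Tiny.

maximax → Small; maximin → Tiny (disagree)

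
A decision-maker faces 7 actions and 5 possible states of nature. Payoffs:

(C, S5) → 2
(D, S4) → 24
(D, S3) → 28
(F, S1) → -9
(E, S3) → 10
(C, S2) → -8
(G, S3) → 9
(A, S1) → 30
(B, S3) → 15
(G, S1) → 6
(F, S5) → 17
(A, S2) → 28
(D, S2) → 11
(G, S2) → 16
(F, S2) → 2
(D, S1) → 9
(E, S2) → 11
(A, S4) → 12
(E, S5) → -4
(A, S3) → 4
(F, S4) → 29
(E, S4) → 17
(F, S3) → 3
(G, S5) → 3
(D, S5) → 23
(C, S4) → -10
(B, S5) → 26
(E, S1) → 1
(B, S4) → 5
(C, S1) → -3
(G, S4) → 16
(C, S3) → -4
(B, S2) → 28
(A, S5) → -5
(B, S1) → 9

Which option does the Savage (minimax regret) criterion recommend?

Column bests: S1=30, S2=28, S3=28, S4=29, S5=26.
A regrets: 0, 0, 24, 17, 31 → max 31
B regrets: 21, 0, 13, 24, 0 → max 24
C regrets: 33, 36, 32, 39, 24 → max 39
D regrets: 21, 17, 0, 5, 3 → max 21
E regrets: 29, 17, 18, 12, 30 → max 30
F regrets: 39, 26, 25, 0, 9 → max 39
G regrets: 24, 12, 19, 13, 23 → max 24
Smallest max regret = 21 → D.

D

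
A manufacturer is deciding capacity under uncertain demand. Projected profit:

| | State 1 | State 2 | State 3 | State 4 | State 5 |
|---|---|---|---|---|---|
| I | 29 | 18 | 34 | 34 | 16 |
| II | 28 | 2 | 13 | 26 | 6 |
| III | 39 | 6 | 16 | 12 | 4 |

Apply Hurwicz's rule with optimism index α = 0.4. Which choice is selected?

I

I: 0.4·34 + 0.6·16 = 23.2
II: 0.4·28 + 0.6·2 = 12.4
III: 0.4·39 + 0.6·4 = 18
Highest Hurwicz score = 23.2 → I.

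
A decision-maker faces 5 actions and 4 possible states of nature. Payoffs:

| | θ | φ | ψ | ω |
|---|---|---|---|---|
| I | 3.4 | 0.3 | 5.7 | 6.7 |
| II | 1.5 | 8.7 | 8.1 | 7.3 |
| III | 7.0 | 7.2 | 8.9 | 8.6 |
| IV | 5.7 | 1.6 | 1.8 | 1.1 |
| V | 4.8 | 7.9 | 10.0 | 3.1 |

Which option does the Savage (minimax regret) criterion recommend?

Column bests: θ=7.0, φ=8.7, ψ=10.0, ω=8.6.
I regrets: 3.6, 8.4, 4.3, 1.9 → max 8.4
II regrets: 5.5, 0.0, 1.9, 1.3 → max 5.5
III regrets: 0.0, 1.5, 1.1, 0.0 → max 1.5
IV regrets: 1.3, 7.1, 8.2, 7.5 → max 8.2
V regrets: 2.2, 0.8, 0.0, 5.5 → max 5.5
Smallest max regret = 1.5 → III.

III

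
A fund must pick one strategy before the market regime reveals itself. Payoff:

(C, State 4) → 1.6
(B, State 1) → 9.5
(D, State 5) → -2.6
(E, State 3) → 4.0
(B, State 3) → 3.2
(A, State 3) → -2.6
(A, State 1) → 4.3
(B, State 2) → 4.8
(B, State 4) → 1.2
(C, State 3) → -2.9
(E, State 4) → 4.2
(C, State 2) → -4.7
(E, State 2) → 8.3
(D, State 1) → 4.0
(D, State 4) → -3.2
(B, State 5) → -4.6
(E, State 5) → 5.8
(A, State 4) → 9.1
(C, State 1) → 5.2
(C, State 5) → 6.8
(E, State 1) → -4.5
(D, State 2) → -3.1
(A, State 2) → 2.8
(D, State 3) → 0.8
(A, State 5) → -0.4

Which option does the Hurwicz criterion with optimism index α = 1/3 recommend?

A

A: 1/3·9.1 + 2/3·(-2.6) = 1.3
B: 1/3·9.5 + 2/3·(-4.6) = 0.1
C: 1/3·6.8 + 2/3·(-4.7) = -13/15
D: 1/3·4.0 + 2/3·(-3.2) = -0.8
E: 1/3·8.3 + 2/3·(-4.5) = -7/30
Highest Hurwicz score = 1.3 → A.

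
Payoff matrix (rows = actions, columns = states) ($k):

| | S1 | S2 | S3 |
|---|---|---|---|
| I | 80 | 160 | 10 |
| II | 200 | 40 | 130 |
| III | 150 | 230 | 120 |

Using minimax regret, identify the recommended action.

Column bests: S1=200, S2=230, S3=130.
I regrets: 120, 70, 120 → max 120
II regrets: 0, 190, 0 → max 190
III regrets: 50, 0, 10 → max 50
Smallest max regret = 50 → III.

III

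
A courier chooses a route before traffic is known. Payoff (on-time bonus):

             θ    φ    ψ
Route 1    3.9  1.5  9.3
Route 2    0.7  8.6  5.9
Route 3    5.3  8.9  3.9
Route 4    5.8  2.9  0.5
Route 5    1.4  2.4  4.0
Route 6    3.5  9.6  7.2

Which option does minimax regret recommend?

Route 6

Column bests: θ=5.8, φ=9.6, ψ=9.3.
Route 1 regrets: 1.9, 8.1, 0.0 → max 8.1
Route 2 regrets: 5.1, 1.0, 3.4 → max 5.1
Route 3 regrets: 0.5, 0.7, 5.4 → max 5.4
Route 4 regrets: 0.0, 6.7, 8.8 → max 8.8
Route 5 regrets: 4.4, 7.2, 5.3 → max 7.2
Route 6 regrets: 2.3, 0.0, 2.1 → max 2.3
Smallest max regret = 2.3 → Route 6.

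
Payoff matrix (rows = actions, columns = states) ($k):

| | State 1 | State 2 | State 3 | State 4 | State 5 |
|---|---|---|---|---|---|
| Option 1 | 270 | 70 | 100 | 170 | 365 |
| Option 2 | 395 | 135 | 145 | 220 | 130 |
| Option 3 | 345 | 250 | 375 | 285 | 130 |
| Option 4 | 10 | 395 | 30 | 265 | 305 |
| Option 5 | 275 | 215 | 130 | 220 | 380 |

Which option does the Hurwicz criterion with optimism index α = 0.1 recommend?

Option 2

Option 1: 0.1·365 + 0.9·70 = 99.5
Option 2: 0.1·395 + 0.9·130 = 156.5
Option 3: 0.1·375 + 0.9·130 = 154.5
Option 4: 0.1·395 + 0.9·10 = 48.5
Option 5: 0.1·380 + 0.9·130 = 155
Highest Hurwicz score = 156.5 → Option 2.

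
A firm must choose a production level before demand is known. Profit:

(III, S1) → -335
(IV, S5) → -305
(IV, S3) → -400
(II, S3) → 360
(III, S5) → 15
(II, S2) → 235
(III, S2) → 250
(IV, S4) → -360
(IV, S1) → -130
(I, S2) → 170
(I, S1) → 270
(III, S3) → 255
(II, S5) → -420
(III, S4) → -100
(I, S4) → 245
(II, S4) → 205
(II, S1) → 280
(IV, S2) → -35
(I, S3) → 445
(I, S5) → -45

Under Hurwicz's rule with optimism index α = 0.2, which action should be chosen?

I

I: 0.2·445 + 0.8·(-45) = 53
II: 0.2·360 + 0.8·(-420) = -264
III: 0.2·255 + 0.8·(-335) = -217
IV: 0.2·(-35) + 0.8·(-400) = -327
Highest Hurwicz score = 53 → I.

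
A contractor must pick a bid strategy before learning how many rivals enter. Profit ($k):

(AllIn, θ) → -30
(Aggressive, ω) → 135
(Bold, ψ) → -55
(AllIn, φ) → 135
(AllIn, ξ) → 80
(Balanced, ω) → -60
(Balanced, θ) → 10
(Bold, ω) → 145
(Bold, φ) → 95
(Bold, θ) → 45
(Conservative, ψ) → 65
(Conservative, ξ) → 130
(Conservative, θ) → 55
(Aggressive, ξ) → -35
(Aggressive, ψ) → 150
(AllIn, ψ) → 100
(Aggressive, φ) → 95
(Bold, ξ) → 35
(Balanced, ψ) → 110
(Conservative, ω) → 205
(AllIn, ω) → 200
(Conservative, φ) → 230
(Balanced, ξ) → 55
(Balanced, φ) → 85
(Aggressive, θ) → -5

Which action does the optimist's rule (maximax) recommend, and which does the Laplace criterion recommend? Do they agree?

maximax → Conservative; laplace → Conservative (agree)

Row maxima: Conservative=230, Balanced=110, Aggressive=150, Bold=145, AllIn=200
Best best-case = 230 → Conservative.
Row averages: Conservative=137, Balanced=40, Aggressive=68, Bold=53, AllIn=97
Highest average = 137 → Conservative.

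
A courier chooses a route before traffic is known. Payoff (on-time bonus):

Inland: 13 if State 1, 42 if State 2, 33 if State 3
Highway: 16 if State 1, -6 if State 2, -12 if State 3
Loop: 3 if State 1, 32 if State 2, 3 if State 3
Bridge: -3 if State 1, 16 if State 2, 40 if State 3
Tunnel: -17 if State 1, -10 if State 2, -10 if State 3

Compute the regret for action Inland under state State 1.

Best payoff under State 1 is 16.
Regret = 16 − 13 = 3.

3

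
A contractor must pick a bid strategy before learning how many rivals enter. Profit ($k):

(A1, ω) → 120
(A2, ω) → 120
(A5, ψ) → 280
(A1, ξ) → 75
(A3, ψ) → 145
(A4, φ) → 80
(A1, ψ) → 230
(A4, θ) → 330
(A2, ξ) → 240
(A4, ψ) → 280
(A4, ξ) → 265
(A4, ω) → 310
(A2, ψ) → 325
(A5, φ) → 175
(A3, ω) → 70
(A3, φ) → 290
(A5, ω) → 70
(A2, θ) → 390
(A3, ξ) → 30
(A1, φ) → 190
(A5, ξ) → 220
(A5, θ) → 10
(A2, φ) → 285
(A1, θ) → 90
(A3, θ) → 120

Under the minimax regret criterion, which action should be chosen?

Column bests: θ=390, φ=290, ψ=325, ω=310, ξ=265.
A1 regrets: 300, 100, 95, 190, 190 → max 300
A2 regrets: 0, 5, 0, 190, 25 → max 190
A3 regrets: 270, 0, 180, 240, 235 → max 270
A4 regrets: 60, 210, 45, 0, 0 → max 210
A5 regrets: 380, 115, 45, 240, 45 → max 380
Smallest max regret = 190 → A2.

A2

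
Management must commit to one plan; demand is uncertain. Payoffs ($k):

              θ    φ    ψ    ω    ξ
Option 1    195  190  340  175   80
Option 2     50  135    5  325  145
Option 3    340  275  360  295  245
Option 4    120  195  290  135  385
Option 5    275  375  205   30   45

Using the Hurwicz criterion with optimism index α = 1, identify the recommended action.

Option 1: 1·340 + 0·80 = 340
Option 2: 1·325 + 0·5 = 325
Option 3: 1·360 + 0·245 = 360
Option 4: 1·385 + 0·120 = 385
Option 5: 1·375 + 0·30 = 375
Highest Hurwicz score = 385 → Option 4.

Option 4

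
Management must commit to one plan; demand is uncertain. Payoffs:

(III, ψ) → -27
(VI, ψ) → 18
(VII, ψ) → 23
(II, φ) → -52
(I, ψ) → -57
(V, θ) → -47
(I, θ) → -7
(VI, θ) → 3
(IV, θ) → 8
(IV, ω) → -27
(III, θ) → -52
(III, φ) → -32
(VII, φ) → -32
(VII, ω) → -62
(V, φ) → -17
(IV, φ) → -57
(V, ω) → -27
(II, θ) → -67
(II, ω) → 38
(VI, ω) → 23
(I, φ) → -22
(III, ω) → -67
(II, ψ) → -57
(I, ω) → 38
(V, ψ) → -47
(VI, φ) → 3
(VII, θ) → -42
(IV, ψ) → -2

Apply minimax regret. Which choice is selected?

VI

Column bests: θ=8, φ=3, ψ=23, ω=38.
I regrets: 15, 25, 80, 0 → max 80
II regrets: 75, 55, 80, 0 → max 80
III regrets: 60, 35, 50, 105 → max 105
IV regrets: 0, 60, 25, 65 → max 65
V regrets: 55, 20, 70, 65 → max 70
VI regrets: 5, 0, 5, 15 → max 15
VII regrets: 50, 35, 0, 100 → max 100
Smallest max regret = 15 → VI.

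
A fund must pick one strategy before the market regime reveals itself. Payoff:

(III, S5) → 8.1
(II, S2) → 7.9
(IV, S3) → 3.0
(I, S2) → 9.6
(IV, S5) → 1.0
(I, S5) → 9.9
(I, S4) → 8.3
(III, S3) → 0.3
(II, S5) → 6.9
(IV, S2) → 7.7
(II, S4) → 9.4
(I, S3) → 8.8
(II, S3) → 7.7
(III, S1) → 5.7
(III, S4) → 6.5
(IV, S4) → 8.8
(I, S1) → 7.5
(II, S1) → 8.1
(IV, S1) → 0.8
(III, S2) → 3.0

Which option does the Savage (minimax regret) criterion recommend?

Column bests: S1=8.1, S2=9.6, S3=8.8, S4=9.4, S5=9.9.
I regrets: 0.6, 0.0, 0.0, 1.1, 0.0 → max 1.1
II regrets: 0.0, 1.7, 1.1, 0.0, 3.0 → max 3.0
III regrets: 2.4, 6.6, 8.5, 2.9, 1.8 → max 8.5
IV regrets: 7.3, 1.9, 5.8, 0.6, 8.9 → max 8.9
Smallest max regret = 1.1 → I.

I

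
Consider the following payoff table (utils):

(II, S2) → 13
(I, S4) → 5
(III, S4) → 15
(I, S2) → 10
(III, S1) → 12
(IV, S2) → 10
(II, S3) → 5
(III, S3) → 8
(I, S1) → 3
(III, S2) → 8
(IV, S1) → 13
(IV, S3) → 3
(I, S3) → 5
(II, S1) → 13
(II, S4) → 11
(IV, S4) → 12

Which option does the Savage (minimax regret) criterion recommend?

II

Column bests: S1=13, S2=13, S3=8, S4=15.
I regrets: 10, 3, 3, 10 → max 10
II regrets: 0, 0, 3, 4 → max 4
III regrets: 1, 5, 0, 0 → max 5
IV regrets: 0, 3, 5, 3 → max 5
Smallest max regret = 4 → II.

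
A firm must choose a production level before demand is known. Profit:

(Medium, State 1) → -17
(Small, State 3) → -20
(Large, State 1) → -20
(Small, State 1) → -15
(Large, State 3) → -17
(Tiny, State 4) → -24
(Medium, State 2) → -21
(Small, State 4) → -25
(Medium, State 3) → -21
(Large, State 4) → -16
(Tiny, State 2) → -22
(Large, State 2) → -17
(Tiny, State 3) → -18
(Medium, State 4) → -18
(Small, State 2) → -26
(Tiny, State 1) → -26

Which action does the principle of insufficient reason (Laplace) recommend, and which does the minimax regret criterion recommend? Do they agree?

Row averages: Tiny=-22.5, Small=-21.5, Medium=-19.25, Large=-17.5
Highest average = -17.5 → Large.
Column bests: State 1=-15, State 2=-17, State 3=-17, State 4=-16.
Tiny regrets: 11, 5, 1, 8 → max 11
Small regrets: 0, 9, 3, 9 → max 9
Medium regrets: 2, 4, 4, 2 → max 4
Large regrets: 5, 0, 0, 0 → max 5
Smallest max regret = 4 → Medium.

laplace → Large; minimax regret → Medium (disagree)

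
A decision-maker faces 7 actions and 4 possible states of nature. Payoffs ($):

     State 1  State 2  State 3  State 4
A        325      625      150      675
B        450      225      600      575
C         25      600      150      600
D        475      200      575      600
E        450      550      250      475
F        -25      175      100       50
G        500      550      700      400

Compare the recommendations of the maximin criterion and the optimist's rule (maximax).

Row minima: A=150, B=225, C=25, D=200, E=250, F=-25, G=400
Best worst-case = 400 → G.
Row maxima: A=675, B=600, C=600, D=600, E=550, F=175, G=700
Best best-case = 700 → G.

maximin → G; maximax → G (agree)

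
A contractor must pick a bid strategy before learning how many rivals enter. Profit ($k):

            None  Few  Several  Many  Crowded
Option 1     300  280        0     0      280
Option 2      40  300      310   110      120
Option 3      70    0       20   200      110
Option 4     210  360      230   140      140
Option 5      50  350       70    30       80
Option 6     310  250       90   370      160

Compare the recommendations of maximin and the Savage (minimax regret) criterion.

maximin → Option 4; minimax regret → Option 6 (disagree)

Row minima: Option 1=0, Option 2=40, Option 3=0, Option 4=140, Option 5=30, Option 6=90
Best worst-case = 140 → Option 4.
Column bests: None=310, Few=360, Several=310, Many=370, Crowded=280.
Option 1 regrets: 10, 80, 310, 370, 0 → max 370
Option 2 regrets: 270, 60, 0, 260, 160 → max 270
Option 3 regrets: 240, 360, 290, 170, 170 → max 360
Option 4 regrets: 100, 0, 80, 230, 140 → max 230
Option 5 regrets: 260, 10, 240, 340, 200 → max 340
Option 6 regrets: 0, 110, 220, 0, 120 → max 220
Smallest max regret = 220 → Option 6.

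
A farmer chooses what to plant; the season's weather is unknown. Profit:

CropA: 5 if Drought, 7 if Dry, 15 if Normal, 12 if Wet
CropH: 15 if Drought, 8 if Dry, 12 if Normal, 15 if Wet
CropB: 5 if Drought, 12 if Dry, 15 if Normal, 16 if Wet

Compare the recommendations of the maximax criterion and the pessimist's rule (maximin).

Row maxima: CropA=15, CropH=15, CropB=16
Best best-case = 16 → CropB.
Row minima: CropA=5, CropH=8, CropB=5
Best worst-case = 8 → CropH.

maximax → CropB; maximin → CropH (disagree)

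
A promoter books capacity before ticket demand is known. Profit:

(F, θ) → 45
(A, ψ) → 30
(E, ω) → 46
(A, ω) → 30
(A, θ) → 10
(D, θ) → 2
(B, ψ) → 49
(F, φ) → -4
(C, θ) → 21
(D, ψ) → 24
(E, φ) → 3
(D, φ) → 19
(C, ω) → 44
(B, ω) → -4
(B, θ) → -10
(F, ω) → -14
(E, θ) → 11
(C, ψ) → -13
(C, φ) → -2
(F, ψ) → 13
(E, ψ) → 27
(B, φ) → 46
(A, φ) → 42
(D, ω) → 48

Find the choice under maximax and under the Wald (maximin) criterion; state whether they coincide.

Row maxima: A=42, B=49, C=44, D=48, E=46, F=45
Best best-case = 49 → B.
Row minima: A=10, B=-10, C=-13, D=2, E=3, F=-14
Best worst-case = 10 → A.

maximax → B; maximin → A (disagree)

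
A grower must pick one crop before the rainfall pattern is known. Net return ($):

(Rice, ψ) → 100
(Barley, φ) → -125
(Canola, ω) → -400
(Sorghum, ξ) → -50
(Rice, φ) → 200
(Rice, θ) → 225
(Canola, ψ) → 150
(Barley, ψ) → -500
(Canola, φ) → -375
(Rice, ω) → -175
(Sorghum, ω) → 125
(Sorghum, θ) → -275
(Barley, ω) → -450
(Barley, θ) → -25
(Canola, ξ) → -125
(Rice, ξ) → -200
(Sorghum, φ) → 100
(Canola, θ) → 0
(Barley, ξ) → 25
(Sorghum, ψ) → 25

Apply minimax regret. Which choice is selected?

Column bests: θ=225, φ=200, ψ=150, ω=125, ξ=25.
Sorghum regrets: 500, 100, 125, 0, 75 → max 500
Barley regrets: 250, 325, 650, 575, 0 → max 650
Rice regrets: 0, 0, 50, 300, 225 → max 300
Canola regrets: 225, 575, 0, 525, 150 → max 575
Smallest max regret = 300 → Rice.

Rice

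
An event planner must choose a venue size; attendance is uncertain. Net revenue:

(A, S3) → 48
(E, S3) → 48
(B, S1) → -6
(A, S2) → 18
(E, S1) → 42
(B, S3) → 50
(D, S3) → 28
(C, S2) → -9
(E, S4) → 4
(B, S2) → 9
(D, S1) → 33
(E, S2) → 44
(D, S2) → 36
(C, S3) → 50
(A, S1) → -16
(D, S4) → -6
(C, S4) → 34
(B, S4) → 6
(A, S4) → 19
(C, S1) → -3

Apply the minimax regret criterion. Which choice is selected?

E

Column bests: S1=42, S2=44, S3=50, S4=34.
A regrets: 58, 26, 2, 15 → max 58
B regrets: 48, 35, 0, 28 → max 48
C regrets: 45, 53, 0, 0 → max 53
D regrets: 9, 8, 22, 40 → max 40
E regrets: 0, 0, 2, 30 → max 30
Smallest max regret = 30 → E.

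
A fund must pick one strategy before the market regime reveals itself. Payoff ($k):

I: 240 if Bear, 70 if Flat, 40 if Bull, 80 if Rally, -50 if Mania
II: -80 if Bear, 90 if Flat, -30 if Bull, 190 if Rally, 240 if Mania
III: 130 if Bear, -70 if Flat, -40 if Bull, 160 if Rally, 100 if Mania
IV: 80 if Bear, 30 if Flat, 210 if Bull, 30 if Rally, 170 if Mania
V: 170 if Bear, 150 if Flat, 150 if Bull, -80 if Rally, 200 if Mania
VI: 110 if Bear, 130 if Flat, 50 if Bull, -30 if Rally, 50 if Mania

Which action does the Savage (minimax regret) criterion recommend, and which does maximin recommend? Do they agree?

minimax regret → IV; maximin → IV (agree)

Column bests: Bear=240, Flat=150, Bull=210, Rally=190, Mania=240.
I regrets: 0, 80, 170, 110, 290 → max 290
II regrets: 320, 60, 240, 0, 0 → max 320
III regrets: 110, 220, 250, 30, 140 → max 250
IV regrets: 160, 120, 0, 160, 70 → max 160
V regrets: 70, 0, 60, 270, 40 → max 270
VI regrets: 130, 20, 160, 220, 190 → max 220
Smallest max regret = 160 → IV.
Row minima: I=-50, II=-80, III=-70, IV=30, V=-80, VI=-30
Best worst-case = 30 → IV.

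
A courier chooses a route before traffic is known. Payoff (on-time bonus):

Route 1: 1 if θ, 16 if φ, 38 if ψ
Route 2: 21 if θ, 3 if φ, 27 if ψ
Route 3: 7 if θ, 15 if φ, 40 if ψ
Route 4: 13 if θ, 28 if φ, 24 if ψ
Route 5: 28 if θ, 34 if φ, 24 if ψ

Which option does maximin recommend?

Route 5

Row minima: Route 1=1, Route 2=3, Route 3=7, Route 4=13, Route 5=24
Best worst-case = 24 → Route 5.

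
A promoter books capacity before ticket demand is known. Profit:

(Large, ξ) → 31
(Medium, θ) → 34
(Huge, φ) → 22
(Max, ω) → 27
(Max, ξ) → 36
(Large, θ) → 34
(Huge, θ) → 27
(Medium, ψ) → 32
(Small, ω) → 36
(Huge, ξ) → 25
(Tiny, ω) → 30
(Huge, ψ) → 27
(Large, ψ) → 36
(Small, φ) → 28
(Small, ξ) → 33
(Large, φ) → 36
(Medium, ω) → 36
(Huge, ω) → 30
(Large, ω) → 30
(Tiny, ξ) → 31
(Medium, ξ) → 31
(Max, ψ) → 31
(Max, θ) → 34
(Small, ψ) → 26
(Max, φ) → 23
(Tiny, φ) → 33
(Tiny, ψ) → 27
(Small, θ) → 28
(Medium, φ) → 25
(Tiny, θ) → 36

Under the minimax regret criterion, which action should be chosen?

Large

Column bests: θ=36, φ=36, ψ=36, ω=36, ξ=36.
Tiny regrets: 0, 3, 9, 6, 5 → max 9
Small regrets: 8, 8, 10, 0, 3 → max 10
Medium regrets: 2, 11, 4, 0, 5 → max 11
Large regrets: 2, 0, 0, 6, 5 → max 6
Huge regrets: 9, 14, 9, 6, 11 → max 14
Max regrets: 2, 13, 5, 9, 0 → max 13
Smallest max regret = 6 → Large.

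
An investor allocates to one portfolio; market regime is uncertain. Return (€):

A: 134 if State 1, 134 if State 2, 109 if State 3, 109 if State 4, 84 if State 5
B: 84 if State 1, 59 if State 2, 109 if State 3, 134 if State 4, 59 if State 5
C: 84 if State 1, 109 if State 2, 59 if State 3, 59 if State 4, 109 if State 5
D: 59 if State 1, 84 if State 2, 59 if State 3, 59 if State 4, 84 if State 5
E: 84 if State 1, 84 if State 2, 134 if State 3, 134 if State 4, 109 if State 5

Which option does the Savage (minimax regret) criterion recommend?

Column bests: State 1=134, State 2=134, State 3=134, State 4=134, State 5=109.
A regrets: 0, 0, 25, 25, 25 → max 25
B regrets: 50, 75, 25, 0, 50 → max 75
C regrets: 50, 25, 75, 75, 0 → max 75
D regrets: 75, 50, 75, 75, 25 → max 75
E regrets: 50, 50, 0, 0, 0 → max 50
Smallest max regret = 25 → A.

A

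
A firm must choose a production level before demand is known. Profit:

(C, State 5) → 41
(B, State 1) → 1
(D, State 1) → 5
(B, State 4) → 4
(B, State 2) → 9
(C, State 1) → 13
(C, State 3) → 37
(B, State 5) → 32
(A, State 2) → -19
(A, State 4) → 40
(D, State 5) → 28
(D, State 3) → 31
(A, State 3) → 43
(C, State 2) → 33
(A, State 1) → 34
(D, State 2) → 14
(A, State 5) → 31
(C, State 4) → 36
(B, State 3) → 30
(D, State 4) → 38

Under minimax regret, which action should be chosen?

Column bests: State 1=34, State 2=33, State 3=43, State 4=40, State 5=41.
A regrets: 0, 52, 0, 0, 10 → max 52
B regrets: 33, 24, 13, 36, 9 → max 36
C regrets: 21, 0, 6, 4, 0 → max 21
D regrets: 29, 19, 12, 2, 13 → max 29
Smallest max regret = 21 → C.

C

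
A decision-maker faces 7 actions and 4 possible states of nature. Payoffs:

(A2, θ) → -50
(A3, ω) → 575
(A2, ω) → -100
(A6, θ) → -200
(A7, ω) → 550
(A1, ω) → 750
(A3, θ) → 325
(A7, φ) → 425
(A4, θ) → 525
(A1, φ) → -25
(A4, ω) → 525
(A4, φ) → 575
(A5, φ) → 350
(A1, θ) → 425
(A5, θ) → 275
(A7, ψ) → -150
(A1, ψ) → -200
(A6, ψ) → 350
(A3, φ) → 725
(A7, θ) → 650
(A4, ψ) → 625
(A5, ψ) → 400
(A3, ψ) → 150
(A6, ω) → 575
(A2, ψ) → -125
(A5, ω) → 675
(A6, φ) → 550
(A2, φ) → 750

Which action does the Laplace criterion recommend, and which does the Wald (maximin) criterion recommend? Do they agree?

Row averages: A1=237.5, A2=118.75, A3=443.75, A4=562.5, A5=425, A6=318.75, A7=368.75
Highest average = 562.5 → A4.
Row minima: A1=-200, A2=-125, A3=150, A4=525, A5=275, A6=-200, A7=-150
Best worst-case = 525 → A4.

laplace → A4; maximin → A4 (agree)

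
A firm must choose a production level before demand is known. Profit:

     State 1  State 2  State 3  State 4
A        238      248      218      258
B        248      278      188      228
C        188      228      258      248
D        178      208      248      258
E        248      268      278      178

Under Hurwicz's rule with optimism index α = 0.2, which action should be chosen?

A: 0.2·258 + 0.8·218 = 226
B: 0.2·278 + 0.8·188 = 206
C: 0.2·258 + 0.8·188 = 202
D: 0.2·258 + 0.8·178 = 194
E: 0.2·278 + 0.8·178 = 198
Highest Hurwicz score = 226 → A.

A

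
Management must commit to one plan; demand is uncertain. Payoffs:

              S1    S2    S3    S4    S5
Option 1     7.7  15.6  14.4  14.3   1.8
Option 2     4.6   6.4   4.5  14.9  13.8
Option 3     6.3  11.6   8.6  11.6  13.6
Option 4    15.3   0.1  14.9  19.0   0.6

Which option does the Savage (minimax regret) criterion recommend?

Option 3

Column bests: S1=15.3, S2=15.6, S3=14.9, S4=19.0, S5=13.8.
Option 1 regrets: 7.6, 0.0, 0.5, 4.7, 12.0 → max 12.0
Option 2 regrets: 10.7, 9.2, 10.4, 4.1, 0.0 → max 10.7
Option 3 regrets: 9.0, 4.0, 6.3, 7.4, 0.2 → max 9.0
Option 4 regrets: 0.0, 15.5, 0.0, 0.0, 13.2 → max 15.5
Smallest max regret = 9.0 → Option 3.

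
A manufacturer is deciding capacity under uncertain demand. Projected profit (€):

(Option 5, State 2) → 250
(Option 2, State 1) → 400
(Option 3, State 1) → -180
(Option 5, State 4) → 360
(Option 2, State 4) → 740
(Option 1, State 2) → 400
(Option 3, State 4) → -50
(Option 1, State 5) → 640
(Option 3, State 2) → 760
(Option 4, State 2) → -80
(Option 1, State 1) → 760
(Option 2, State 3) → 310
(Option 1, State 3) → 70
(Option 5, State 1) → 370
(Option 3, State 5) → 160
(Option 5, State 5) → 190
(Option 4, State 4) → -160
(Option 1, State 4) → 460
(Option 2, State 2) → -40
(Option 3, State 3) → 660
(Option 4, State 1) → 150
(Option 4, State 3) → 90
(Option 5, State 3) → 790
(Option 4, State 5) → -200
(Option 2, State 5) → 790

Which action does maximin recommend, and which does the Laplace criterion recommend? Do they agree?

Row minima: Option 1=70, Option 2=-40, Option 3=-180, Option 4=-200, Option 5=190
Best worst-case = 190 → Option 5.
Row averages: Option 1=466, Option 2=440, Option 3=270, Option 4=-40, Option 5=392
Highest average = 466 → Option 1.

maximin → Option 5; laplace → Option 1 (disagree)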